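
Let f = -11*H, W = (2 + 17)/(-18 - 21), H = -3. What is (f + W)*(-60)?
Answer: -25360/13 ≈ -1950.8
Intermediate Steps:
W = -19/39 (W = 19/(-39) = 19*(-1/39) = -19/39 ≈ -0.48718)
f = 33 (f = -11*(-3) = 33)
(f + W)*(-60) = (33 - 19/39)*(-60) = (1268/39)*(-60) = -25360/13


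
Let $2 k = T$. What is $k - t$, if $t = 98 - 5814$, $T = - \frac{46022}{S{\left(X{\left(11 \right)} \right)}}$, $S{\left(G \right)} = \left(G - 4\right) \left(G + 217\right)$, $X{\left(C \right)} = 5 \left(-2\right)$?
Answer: $\frac{16587979}{2898} \approx 5723.9$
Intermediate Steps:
$X{\left(C \right)} = -10$
$S{\left(G \right)} = \left(-4 + G\right) \left(217 + G\right)$ ($S{\left(G \right)} = \left(G + \left(-90 + 86\right)\right) \left(217 + G\right) = \left(G - 4\right) \left(217 + G\right) = \left(-4 + G\right) \left(217 + G\right)$)
$T = \frac{23011}{1449}$ ($T = - \frac{46022}{-868 + \left(-10\right)^{2} + 213 \left(-10\right)} = - \frac{46022}{-868 + 100 - 2130} = - \frac{46022}{-2898} = \left(-46022\right) \left(- \frac{1}{2898}\right) = \frac{23011}{1449} \approx 15.881$)
$t = -5716$ ($t = 98 - 5814 = -5716$)
$k = \frac{23011}{2898}$ ($k = \frac{1}{2} \cdot \frac{23011}{1449} = \frac{23011}{2898} \approx 7.9403$)
$k - t = \frac{23011}{2898} - -5716 = \frac{23011}{2898} + 5716 = \frac{16587979}{2898}$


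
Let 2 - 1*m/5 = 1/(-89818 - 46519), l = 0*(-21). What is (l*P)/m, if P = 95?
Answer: 0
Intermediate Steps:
l = 0
m = 1363375/136337 (m = 10 - 5/(-89818 - 46519) = 10 - 5/(-136337) = 10 - 5*(-1/136337) = 10 + 5/136337 = 1363375/136337 ≈ 10.000)
(l*P)/m = (0*95)/(1363375/136337) = 0*(136337/1363375) = 0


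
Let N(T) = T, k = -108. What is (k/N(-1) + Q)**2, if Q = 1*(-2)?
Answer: 11236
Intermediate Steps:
Q = -2
(k/N(-1) + Q)**2 = (-108/(-1) - 2)**2 = (-108*(-1) - 2)**2 = (108 - 2)**2 = 106**2 = 11236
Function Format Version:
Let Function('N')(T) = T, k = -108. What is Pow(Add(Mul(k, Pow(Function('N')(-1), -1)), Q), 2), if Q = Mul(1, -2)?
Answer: 11236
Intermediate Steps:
Q = -2
Pow(Add(Mul(k, Pow(Function('N')(-1), -1)), Q), 2) = Pow(Add(Mul(-108, Pow(-1, -1)), -2), 2) = Pow(Add(Mul(-108, -1), -2), 2) = Pow(Add(108, -2), 2) = Pow(106, 2) = 11236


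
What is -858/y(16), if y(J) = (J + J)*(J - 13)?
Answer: -143/16 ≈ -8.9375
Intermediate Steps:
y(J) = 2*J*(-13 + J) (y(J) = (2*J)*(-13 + J) = 2*J*(-13 + J))
-858/y(16) = -858*1/(32*(-13 + 16)) = -858/(2*16*3) = -858/96 = -858*1/96 = -143/16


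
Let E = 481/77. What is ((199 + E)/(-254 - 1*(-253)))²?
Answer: 249766416/5929 ≈ 42126.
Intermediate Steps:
E = 481/77 (E = 481*(1/77) = 481/77 ≈ 6.2467)
((199 + E)/(-254 - 1*(-253)))² = ((199 + 481/77)/(-254 - 1*(-253)))² = (15804/(77*(-254 + 253)))² = ((15804/77)/(-1))² = ((15804/77)*(-1))² = (-15804/77)² = 249766416/5929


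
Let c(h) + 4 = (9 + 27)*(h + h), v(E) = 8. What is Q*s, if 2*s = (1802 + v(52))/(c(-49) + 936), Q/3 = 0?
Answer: 0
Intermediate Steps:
c(h) = -4 + 72*h (c(h) = -4 + (9 + 27)*(h + h) = -4 + 36*(2*h) = -4 + 72*h)
Q = 0 (Q = 3*0 = 0)
s = -905/2596 (s = ((1802 + 8)/((-4 + 72*(-49)) + 936))/2 = (1810/((-4 - 3528) + 936))/2 = (1810/(-3532 + 936))/2 = (1810/(-2596))/2 = (1810*(-1/2596))/2 = (1/2)*(-905/1298) = -905/2596 ≈ -0.34861)
Q*s = 0*(-905/2596) = 0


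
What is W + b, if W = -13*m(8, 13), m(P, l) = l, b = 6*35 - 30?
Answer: 11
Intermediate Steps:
b = 180 (b = 210 - 30 = 180)
W = -169 (W = -13*13 = -169)
W + b = -169 + 180 = 11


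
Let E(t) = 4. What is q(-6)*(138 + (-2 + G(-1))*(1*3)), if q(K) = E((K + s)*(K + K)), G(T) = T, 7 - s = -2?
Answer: 516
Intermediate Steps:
s = 9 (s = 7 - 1*(-2) = 7 + 2 = 9)
q(K) = 4
q(-6)*(138 + (-2 + G(-1))*(1*3)) = 4*(138 + (-2 - 1)*(1*3)) = 4*(138 - 3*3) = 4*(138 - 9) = 4*129 = 516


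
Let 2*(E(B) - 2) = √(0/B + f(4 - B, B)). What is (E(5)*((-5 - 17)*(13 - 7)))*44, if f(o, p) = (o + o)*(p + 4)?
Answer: -11616 - 8712*I*√2 ≈ -11616.0 - 12321.0*I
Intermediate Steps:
f(o, p) = 2*o*(4 + p) (f(o, p) = (2*o)*(4 + p) = 2*o*(4 + p))
E(B) = 2 + √2*√((4 + B)*(4 - B))/2 (E(B) = 2 + √(0/B + 2*(4 - B)*(4 + B))/2 = 2 + √(0 + 2*(4 + B)*(4 - B))/2 = 2 + √(2*(4 + B)*(4 - B))/2 = 2 + (√2*√((4 + B)*(4 - B)))/2 = 2 + √2*√((4 + B)*(4 - B))/2)
(E(5)*((-5 - 17)*(13 - 7)))*44 = ((2 + √(32 - 2*5²)/2)*((-5 - 17)*(13 - 7)))*44 = ((2 + √(32 - 2*25)/2)*(-22*6))*44 = ((2 + √(32 - 50)/2)*(-132))*44 = ((2 + √(-18)/2)*(-132))*44 = ((2 + (3*I*√2)/2)*(-132))*44 = ((2 + 3*I*√2/2)*(-132))*44 = (-264 - 198*I*√2)*44 = -11616 - 8712*I*√2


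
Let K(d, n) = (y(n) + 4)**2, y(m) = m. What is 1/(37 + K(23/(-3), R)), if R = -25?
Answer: 1/478 ≈ 0.0020920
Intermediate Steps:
K(d, n) = (4 + n)**2 (K(d, n) = (n + 4)**2 = (4 + n)**2)
1/(37 + K(23/(-3), R)) = 1/(37 + (4 - 25)**2) = 1/(37 + (-21)**2) = 1/(37 + 441) = 1/478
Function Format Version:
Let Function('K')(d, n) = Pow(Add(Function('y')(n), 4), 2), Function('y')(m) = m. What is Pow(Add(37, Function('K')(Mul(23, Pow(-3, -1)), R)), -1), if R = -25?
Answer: Rational(1, 478) ≈ 0.0020920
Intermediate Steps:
Function('K')(d, n) = Pow(Add(4, n), 2) (Function('K')(d, n) = Pow(Add(n, 4), 2) = Pow(Add(4, n), 2))
Pow(Add(37, Function('K')(Mul(23, Pow(-3, -1)), R)), -1) = Pow(Add(37, Pow(Add(4, -25), 2)), -1) = Pow(Add(37, Pow(-21, 2)), -1) = Pow(Add(37, 441), -1) = Pow(478, -1) = Rational(1, 478)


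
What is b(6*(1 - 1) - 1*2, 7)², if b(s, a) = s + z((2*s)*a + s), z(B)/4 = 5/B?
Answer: 64/9 ≈ 7.1111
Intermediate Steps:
z(B) = 20/B (z(B) = 4*(5/B) = 20/B)
b(s, a) = s + 20/(s + 2*a*s) (b(s, a) = s + 20/((2*s)*a + s) = s + 20/(2*a*s + s) = s + 20/(s + 2*a*s))
b(6*(1 - 1) - 1*2, 7)² = ((20 + (6*(1 - 1) - 1*2)²*(1 + 2*7))/((6*(1 - 1) - 1*2)*(1 + 2*7)))² = ((20 + (6*0 - 2)²*(1 + 14))/((6*0 - 2)*(1 + 14)))² = ((20 + (0 - 2)²*15)/((0 - 2)*15))² = ((1/15)*(20 + (-2)²*15)/(-2))² = (-½*1/15*(20 + 4*15))² = (-½*1/15*(20 + 60))² = (-½*1/15*80)² = (-8/3)² = 64/9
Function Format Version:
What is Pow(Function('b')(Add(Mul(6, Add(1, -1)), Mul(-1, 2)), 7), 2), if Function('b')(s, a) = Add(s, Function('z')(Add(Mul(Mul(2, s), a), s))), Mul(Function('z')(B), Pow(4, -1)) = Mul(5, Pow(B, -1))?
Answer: Rational(64, 9) ≈ 7.1111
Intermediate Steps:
Function('z')(B) = Mul(20, Pow(B, -1)) (Function('z')(B) = Mul(4, Mul(5, Pow(B, -1))) = Mul(20, Pow(B, -1)))
Function('b')(s, a) = Add(s, Mul(20, Pow(Add(s, Mul(2, a, s)), -1))) (Function('b')(s, a) = Add(s, Mul(20, Pow(Add(Mul(Mul(2, s), a), s), -1))) = Add(s, Mul(20, Pow(Add(Mul(2, a, s), s), -1))) = Add(s, Mul(20, Pow(Add(s, Mul(2, a, s)), -1))))
Pow(Function('b')(Add(Mul(6, Add(1, -1)), Mul(-1, 2)), 7), 2) = Pow(Mul(Pow(Add(Mul(6, Add(1, -1)), Mul(-1, 2)), -1), Pow(Add(1, Mul(2, 7)), -1), Add(20, Mul(Pow(Add(Mul(6, Add(1, -1)), Mul(-1, 2)), 2), Add(1, Mul(2, 7))))), 2) = Pow(Mul(Pow(Add(Mul(6, 0), -2), -1), Pow(Add(1, 14), -1), Add(20, Mul(Pow(Add(Mul(6, 0), -2), 2), Add(1, 14)))), 2) = Pow(Mul(Pow(Add(0, -2), -1), Pow(15, -1), Add(20, Mul(Pow(Add(0, -2), 2), 15))), 2) = Pow(Mul(Pow(-2, -1), Rational(1, 15), Add(20, Mul(Pow(-2, 2), 15))), 2) = Pow(Mul(Rational(-1, 2), Rational(1, 15), Add(20, Mul(4, 15))), 2) = Pow(Mul(Rational(-1, 2), Rational(1, 15), Add(20, 60)), 2) = Pow(Mul(Rational(-1, 2), Rational(1, 15), 80), 2) = Pow(Rational(-8, 3), 2) = Rational(64, 9)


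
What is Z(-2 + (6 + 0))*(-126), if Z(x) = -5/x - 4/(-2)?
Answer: -189/2 ≈ -94.500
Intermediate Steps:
Z(x) = 2 - 5/x (Z(x) = -5/x - 4*(-½) = -5/x + 2 = 2 - 5/x)
Z(-2 + (6 + 0))*(-126) = (2 - 5/(-2 + (6 + 0)))*(-126) = (2 - 5/(-2 + 6))*(-126) = (2 - 5/4)*(-126) = (¾)*(-126) = -189/2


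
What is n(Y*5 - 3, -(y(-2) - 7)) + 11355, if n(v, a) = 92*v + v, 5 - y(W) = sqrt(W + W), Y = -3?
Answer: 9681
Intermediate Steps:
y(W) = 5 - sqrt(2)*sqrt(W) (y(W) = 5 - sqrt(W + W) = 5 - sqrt(2*W) = 5 - sqrt(2)*sqrt(W))
n(v, a) = 93*v
n(Y*5 - 3, -(y(-2) - 7)) + 11355 = 93*(-3*5 - 3) + 11355 = 93*(-15 - 3) + 11355 = 93*(-18) + 11355 = -1674 + 11355 = 9681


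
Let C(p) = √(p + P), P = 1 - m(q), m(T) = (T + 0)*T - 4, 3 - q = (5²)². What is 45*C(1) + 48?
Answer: 48 + 45*I*√386878 ≈ 48.0 + 27990.0*I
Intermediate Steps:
q = -622 (q = 3 - (5²)² = 3 - 1*25² = 3 - 1*625 = 3 - 625 = -622)
m(T) = -4 + T² (m(T) = T*T - 4 = T² - 4 = -4 + T²)
P = -386879 (P = 1 - (-4 + (-622)²) = 1 - (-4 + 386884) = 1 - 1*386880 = 1 - 386880 = -386879)
C(p) = √(-386879 + p) (C(p) = √(p - 386879) = √(-386879 + p))
45*C(1) + 48 = 45*√(-386879 + 1) + 48 = 45*√(-386878) + 48 = 45*(I*√386878) + 48 = 45*I*√386878 + 48 = 48 + 45*I*√386878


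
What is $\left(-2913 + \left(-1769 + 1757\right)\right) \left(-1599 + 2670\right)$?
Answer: $-3132675$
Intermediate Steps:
$\left(-2913 + \left(-1769 + 1757\right)\right) \left(-1599 + 2670\right) = \left(-2913 - 12\right) 1071 = \left(-2925\right) 1071 = -3132675$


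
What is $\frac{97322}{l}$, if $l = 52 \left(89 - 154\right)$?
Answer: $- \frac{48661}{1690} \approx -28.793$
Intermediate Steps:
$l = -3380$ ($l = 52 \left(-65\right) = -3380$)
$\frac{97322}{l} = \frac{97322}{-3380} = 97322 \left(- \frac{1}{3380}\right) = - \frac{48661}{1690}$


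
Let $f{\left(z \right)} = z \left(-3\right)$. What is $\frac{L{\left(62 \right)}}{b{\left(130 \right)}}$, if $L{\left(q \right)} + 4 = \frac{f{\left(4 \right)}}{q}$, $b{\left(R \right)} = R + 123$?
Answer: $- \frac{130}{7843} \approx -0.016575$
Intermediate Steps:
$f{\left(z \right)} = - 3 z$
$b{\left(R \right)} = 123 + R$
$L{\left(q \right)} = -4 - \frac{12}{q}$ ($L{\left(q \right)} = -4 + \frac{\left(-3\right) 4}{q} = -4 - \frac{12}{q}$)
$\frac{L{\left(62 \right)}}{b{\left(130 \right)}} = \frac{-4 - \frac{12}{62}}{123 + 130} = \frac{-4 - \frac{6}{31}}{253} = \left(-4 - \frac{6}{31}\right) \frac{1}{253} = \left(- \frac{130}{31}\right) \frac{1}{253} = - \frac{130}{7843}$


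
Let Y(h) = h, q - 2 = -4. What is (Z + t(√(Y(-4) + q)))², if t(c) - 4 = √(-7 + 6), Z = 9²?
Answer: (85 + I)² ≈ 7224.0 + 170.0*I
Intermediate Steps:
q = -2 (q = 2 - 4 = -2)
Z = 81
t(c) = 4 + I (t(c) = 4 + √(-7 + 6) = 4 + √(-1) = 4 + I)
(Z + t(√(Y(-4) + q)))² = (81 + (4 + I))² = (85 + I)²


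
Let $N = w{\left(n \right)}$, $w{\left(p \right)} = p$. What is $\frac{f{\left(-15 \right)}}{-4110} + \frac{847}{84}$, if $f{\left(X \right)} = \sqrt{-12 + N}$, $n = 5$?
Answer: $\frac{121}{12} - \frac{i \sqrt{7}}{4110} \approx 10.083 - 0.00064373 i$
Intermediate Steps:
$N = 5$
$f{\left(X \right)} = i \sqrt{7}$ ($f{\left(X \right)} = \sqrt{-12 + 5} = \sqrt{-7} = i \sqrt{7}$)
$\frac{f{\left(-15 \right)}}{-4110} + \frac{847}{84} = \frac{i \sqrt{7}}{-4110} + \frac{847}{84} = i \sqrt{7} \left(- \frac{1}{4110}\right) + 847 \cdot \frac{1}{84} = - \frac{i \sqrt{7}}{4110} + \frac{121}{12} = \frac{121}{12} - \frac{i \sqrt{7}}{4110}$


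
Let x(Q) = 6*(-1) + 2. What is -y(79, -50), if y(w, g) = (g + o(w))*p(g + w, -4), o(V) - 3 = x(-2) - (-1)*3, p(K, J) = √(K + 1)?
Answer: 48*√30 ≈ 262.91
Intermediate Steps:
p(K, J) = √(1 + K)
x(Q) = -4 (x(Q) = -6 + 2 = -4)
o(V) = 2 (o(V) = 3 + (-4 - (-1)*3) = 3 + (-4 - 1*(-3)) = 3 + (-4 + 3) = 3 - 1 = 2)
y(w, g) = √(1 + g + w)*(2 + g) (y(w, g) = (g + 2)*√(1 + (g + w)) = (2 + g)*√(1 + g + w) = √(1 + g + w)*(2 + g))
-y(79, -50) = -√(1 - 50 + 79)*(2 - 50) = -√30*(-48) = -(-48)*√30 = 48*√30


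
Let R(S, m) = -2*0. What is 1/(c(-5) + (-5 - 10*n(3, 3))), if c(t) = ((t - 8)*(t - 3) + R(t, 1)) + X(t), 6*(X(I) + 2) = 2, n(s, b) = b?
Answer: 3/202 ≈ 0.014851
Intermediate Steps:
R(S, m) = 0
X(I) = -5/3 (X(I) = -2 + (⅙)*2 = -2 + ⅓ = -5/3)
c(t) = -5/3 + (-8 + t)*(-3 + t) (c(t) = ((t - 8)*(t - 3) + 0) - 5/3 = ((-8 + t)*(-3 + t) + 0) - 5/3 = (-8 + t)*(-3 + t) - 5/3 = -5/3 + (-8 + t)*(-3 + t))
1/(c(-5) + (-5 - 10*n(3, 3))) = 1/((67/3 + (-5)² - 11*(-5)) + (-5 - 10*3)) = 1/((67/3 + 25 + 55) + (-5 - 30)) = 1/(307/3 - 35) = 1/(202/3) = 3/202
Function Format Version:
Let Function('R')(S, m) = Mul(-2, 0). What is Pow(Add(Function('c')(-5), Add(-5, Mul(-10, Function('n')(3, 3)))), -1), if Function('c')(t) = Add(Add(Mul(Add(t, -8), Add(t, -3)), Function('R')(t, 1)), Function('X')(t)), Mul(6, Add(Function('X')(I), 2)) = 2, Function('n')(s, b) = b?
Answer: Rational(3, 202) ≈ 0.014851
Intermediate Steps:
Function('R')(S, m) = 0
Function('X')(I) = Rational(-5, 3) (Function('X')(I) = Add(-2, Mul(Rational(1, 6), 2)) = Add(-2, Rational(1, 3)) = Rational(-5, 3))
Function('c')(t) = Add(Rational(-5, 3), Mul(Add(-8, t), Add(-3, t))) (Function('c')(t) = Add(Add(Mul(Add(t, -8), Add(t, -3)), 0), Rational(-5, 3)) = Add(Add(Mul(Add(-8, t), Add(-3, t)), 0), Rational(-5, 3)) = Add(Mul(Add(-8, t), Add(-3, t)), Rational(-5, 3)) = Add(Rational(-5, 3), Mul(Add(-8, t), Add(-3, t))))
Pow(Add(Function('c')(-5), Add(-5, Mul(-10, Function('n')(3, 3)))), -1) = Pow(Add(Add(Rational(67, 3), Pow(-5, 2), Mul(-11, -5)), Add(-5, Mul(-10, 3))), -1) = Pow(Add(Add(Rational(67, 3), 25, 55), Add(-5, -30)), -1) = Pow(Add(Rational(307, 3), -35), -1) = Pow(Rational(202, 3), -1) = Rational(3, 202)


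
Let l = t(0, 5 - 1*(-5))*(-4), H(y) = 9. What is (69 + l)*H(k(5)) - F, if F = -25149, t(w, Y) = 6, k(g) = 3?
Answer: 25554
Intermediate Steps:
l = -24 (l = 6*(-4) = -24)
(69 + l)*H(k(5)) - F = (69 - 24)*9 - 1*(-25149) = 45*9 + 25149 = 405 + 25149 = 25554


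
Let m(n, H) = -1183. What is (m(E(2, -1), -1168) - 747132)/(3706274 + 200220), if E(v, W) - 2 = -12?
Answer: -748315/3906494 ≈ -0.19156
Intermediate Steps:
E(v, W) = -10 (E(v, W) = 2 - 12 = -10)
(m(E(2, -1), -1168) - 747132)/(3706274 + 200220) = (-1183 - 747132)/(3706274 + 200220) = -748315/3906494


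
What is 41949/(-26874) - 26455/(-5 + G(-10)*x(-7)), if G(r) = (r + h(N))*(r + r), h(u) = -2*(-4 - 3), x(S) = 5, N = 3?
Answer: 15421385/241866 ≈ 63.760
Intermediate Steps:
h(u) = 14 (h(u) = -2*(-7) = 14)
G(r) = 2*r*(14 + r) (G(r) = (r + 14)*(r + r) = (14 + r)*(2*r) = 2*r*(14 + r))
41949/(-26874) - 26455/(-5 + G(-10)*x(-7)) = 41949/(-26874) - 26455/(-5 + (2*(-10)*(14 - 10))*5) = 41949*(-1/26874) - 26455/(-5 + (2*(-10)*4)*5) = -4661/2986 - 26455/(-5 - 80*5) = -4661/2986 - 26455/(-5 - 400) = -4661/2986 - 26455/(-405) = -4661/2986 - 26455*(-1/405) = -4661/2986 + 5291/81 = 15421385/241866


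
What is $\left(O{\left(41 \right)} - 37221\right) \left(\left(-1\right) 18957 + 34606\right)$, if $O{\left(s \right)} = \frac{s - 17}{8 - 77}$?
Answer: $- \frac{13396968059}{23} \approx -5.8248 \cdot 10^{8}$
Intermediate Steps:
$O{\left(s \right)} = \frac{17}{69} - \frac{s}{69}$ ($O{\left(s \right)} = \frac{-17 + s}{-69} = \left(-17 + s\right) \left(- \frac{1}{69}\right) = \frac{17}{69} - \frac{s}{69}$)
$\left(O{\left(41 \right)} - 37221\right) \left(\left(-1\right) 18957 + 34606\right) = \left(\left(\frac{17}{69} - \frac{41}{69}\right) - 37221\right) \left(\left(-1\right) 18957 + 34606\right) = \left(\left(\frac{17}{69} - \frac{41}{69}\right) - 37221\right) \left(-18957 + 34606\right) = \left(- \frac{8}{23} - 37221\right) 15649 = \left(- \frac{856091}{23}\right) 15649 = - \frac{13396968059}{23}$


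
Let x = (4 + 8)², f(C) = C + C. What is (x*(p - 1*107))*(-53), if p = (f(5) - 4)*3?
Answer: 679248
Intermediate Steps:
f(C) = 2*C
p = 18 (p = (2*5 - 4)*3 = (10 - 4)*3 = 6*3 = 18)
x = 144 (x = 12² = 144)
(x*(p - 1*107))*(-53) = (144*(18 - 1*107))*(-53) = (144*(18 - 107))*(-53) = (144*(-89))*(-53) = -12816*(-53) = 679248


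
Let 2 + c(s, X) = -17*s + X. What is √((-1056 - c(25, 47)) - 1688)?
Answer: 2*I*√591 ≈ 48.621*I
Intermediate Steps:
c(s, X) = -2 + X - 17*s (c(s, X) = -2 + (-17*s + X) = -2 + (X - 17*s) = -2 + X - 17*s)
√((-1056 - c(25, 47)) - 1688) = √((-1056 - (-2 + 47 - 17*25)) - 1688) = √((-1056 - (-2 + 47 - 425)) - 1688) = √((-1056 - 1*(-380)) - 1688) = √((-1056 + 380) - 1688) = √(-676 - 1688) = √(-2364) = 2*I*√591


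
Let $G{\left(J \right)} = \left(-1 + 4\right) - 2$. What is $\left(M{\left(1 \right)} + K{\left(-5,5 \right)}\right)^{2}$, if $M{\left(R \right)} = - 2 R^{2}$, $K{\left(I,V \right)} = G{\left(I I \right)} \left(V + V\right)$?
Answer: $64$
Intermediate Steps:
$G{\left(J \right)} = 1$ ($G{\left(J \right)} = 3 - 2 = 1$)
$K{\left(I,V \right)} = 2 V$ ($K{\left(I,V \right)} = 1 \left(V + V\right) = 1 \cdot 2 V = 2 V$)
$\left(M{\left(1 \right)} + K{\left(-5,5 \right)}\right)^{2} = \left(- 2 \cdot 1^{2} + 2 \cdot 5\right)^{2} = \left(\left(-2\right) 1 + 10\right)^{2} = \left(-2 + 10\right)^{2} = 8^{2} = 64$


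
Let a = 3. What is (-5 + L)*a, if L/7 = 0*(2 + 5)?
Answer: -15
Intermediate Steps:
L = 0 (L = 7*(0*(2 + 5)) = 7*(0*7) = 7*0 = 0)
(-5 + L)*a = (-5 + 0)*3 = -5*3 = -15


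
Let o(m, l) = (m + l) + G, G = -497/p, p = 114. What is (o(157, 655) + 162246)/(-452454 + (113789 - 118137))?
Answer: -18588115/52075428 ≈ -0.35695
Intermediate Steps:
G = -497/114 ≈ -4.3596
o(m, l) = -497/114 + l + m (o(m, l) = (m + l) - 497/114 = (l + m) - 497/114 = -497/114 + l + m)
(o(157, 655) + 162246)/(-452454 + (113789 - 118137)) = ((-497/114 + 655 + 157) + 162246)/(-452454 + (113789 - 118137)) = (92071/114 + 162246)/(-452454 - 4348) = (18588115/114)/(-456802) = (18588115/114)*(-1/456802) = -18588115/52075428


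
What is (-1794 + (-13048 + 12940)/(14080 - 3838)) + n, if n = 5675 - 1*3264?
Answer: 351067/569 ≈ 616.99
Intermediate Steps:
n = 2411 (n = 5675 - 3264 = 2411)
(-1794 + (-13048 + 12940)/(14080 - 3838)) + n = (-1794 + (-13048 + 12940)/(14080 - 3838)) + 2411 = (-1794 - 108/10242) + 2411 = (-1794 - 108*1/10242) + 2411 = (-1794 - 6/569) + 2411 = -1020792/569 + 2411 = 351067/569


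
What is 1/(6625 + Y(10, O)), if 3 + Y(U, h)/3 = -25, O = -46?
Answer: 1/6541 ≈ 0.00015288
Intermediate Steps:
Y(U, h) = -84 (Y(U, h) = -9 + 3*(-25) = -9 - 75 = -84)
1/(6625 + Y(10, O)) = 1/(6625 - 84) = 1/6541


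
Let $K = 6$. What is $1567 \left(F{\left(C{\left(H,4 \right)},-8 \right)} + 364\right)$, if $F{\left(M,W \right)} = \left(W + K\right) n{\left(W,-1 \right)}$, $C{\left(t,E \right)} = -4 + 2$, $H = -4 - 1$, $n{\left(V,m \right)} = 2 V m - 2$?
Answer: $526512$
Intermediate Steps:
$n{\left(V,m \right)} = -2 + 2 V m$ ($n{\left(V,m \right)} = 2 V m - 2 = -2 + 2 V m$)
$H = -5$
$C{\left(t,E \right)} = -2$
$F{\left(M,W \right)} = \left(-2 - 2 W\right) \left(6 + W\right)$ ($F{\left(M,W \right)} = \left(W + 6\right) \left(-2 + 2 W \left(-1\right)\right) = \left(6 + W\right) \left(-2 - 2 W\right) = \left(-2 - 2 W\right) \left(6 + W\right)$)
$1567 \left(F{\left(C{\left(H,4 \right)},-8 \right)} + 364\right) = 1567 \left(2 \left(-1 - -8\right) \left(6 - 8\right) + 364\right) = 1567 \left(2 \left(-1 + 8\right) \left(-2\right) + 364\right) = 1567 \left(2 \cdot 7 \left(-2\right) + 364\right) = 1567 \left(-28 + 364\right) = 1567 \cdot 336 = 526512$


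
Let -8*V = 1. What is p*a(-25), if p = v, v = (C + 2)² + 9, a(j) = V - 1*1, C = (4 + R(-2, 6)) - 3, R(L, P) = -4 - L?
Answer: -45/4 ≈ -11.250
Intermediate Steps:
C = -1 (C = (4 + (-4 - 1*(-2))) - 3 = (4 + (-4 + 2)) - 3 = (4 - 2) - 3 = 2 - 3 = -1)
V = -⅛ (V = -⅛*1 = -⅛ ≈ -0.12500)
a(j) = -9/8 (a(j) = -⅛ - 1*1 = -⅛ - 1 = -9/8)
v = 10 (v = (-1 + 2)² + 9 = 1² + 9 = 1 + 9 = 10)
p = 10
p*a(-25) = 10*(-9/8) = -45/4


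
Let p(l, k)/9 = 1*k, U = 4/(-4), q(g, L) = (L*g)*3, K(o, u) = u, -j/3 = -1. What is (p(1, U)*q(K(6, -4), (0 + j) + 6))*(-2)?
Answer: -1944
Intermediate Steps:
j = 3 (j = -3*(-1) = 3)
q(g, L) = 3*L*g
U = -1 (U = 4*(-1/4) = -1)
p(l, k) = 9*k (p(l, k) = 9*(1*k) = 9*k)
(p(1, U)*q(K(6, -4), (0 + j) + 6))*(-2) = ((9*(-1))*(3*((0 + 3) + 6)*(-4)))*(-2) = -27*(3 + 6)*(-4)*(-2) = -27*9*(-4)*(-2) = -9*(-108)*(-2) = 972*(-2) = -1944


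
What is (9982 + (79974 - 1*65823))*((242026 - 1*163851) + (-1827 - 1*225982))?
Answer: -3611117322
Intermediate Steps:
(9982 + (79974 - 1*65823))*((242026 - 1*163851) + (-1827 - 1*225982)) = (9982 + (79974 - 65823))*((242026 - 163851) + (-1827 - 225982)) = (9982 + 14151)*(78175 - 227809) = 24133*(-149634) = -3611117322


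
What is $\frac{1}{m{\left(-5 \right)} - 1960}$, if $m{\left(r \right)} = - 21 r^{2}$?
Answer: $- \frac{1}{2485} \approx -0.00040241$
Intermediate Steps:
$\frac{1}{m{\left(-5 \right)} - 1960} = \frac{1}{- 21 \left(-5\right)^{2} - 1960} = \frac{1}{\left(-21\right) 25 - 1960} = \frac{1}{-525 - 1960} = \frac{1}{-2485} = - \frac{1}{2485}$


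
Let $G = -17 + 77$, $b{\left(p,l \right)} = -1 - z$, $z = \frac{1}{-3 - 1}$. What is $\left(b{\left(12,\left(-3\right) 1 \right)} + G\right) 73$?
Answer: $\frac{17301}{4} \approx 4325.3$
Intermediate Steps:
$z = - \frac{1}{4}$ ($z = \frac{1}{-4} = - \frac{1}{4} \approx -0.25$)
$b{\left(p,l \right)} = - \frac{3}{4}$ ($b{\left(p,l \right)} = -1 - - \frac{1}{4} = -1 + \frac{1}{4} = - \frac{3}{4}$)
$G = 60$
$\left(b{\left(12,\left(-3\right) 1 \right)} + G\right) 73 = \left(- \frac{3}{4} + 60\right) 73 = \frac{237}{4} \cdot 73 = \frac{17301}{4}$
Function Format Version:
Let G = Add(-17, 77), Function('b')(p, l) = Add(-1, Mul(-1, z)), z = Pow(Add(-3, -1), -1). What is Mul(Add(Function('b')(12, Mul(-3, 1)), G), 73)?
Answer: Rational(17301, 4) ≈ 4325.3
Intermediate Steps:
z = Rational(-1, 4) (z = Pow(-4, -1) = Rational(-1, 4) ≈ -0.25000)
Function('b')(p, l) = Rational(-3, 4) (Function('b')(p, l) = Add(-1, Mul(-1, Rational(-1, 4))) = Add(-1, Rational(1, 4)) = Rational(-3, 4))
G = 60
Mul(Add(Function('b')(12, Mul(-3, 1)), G), 73) = Mul(Add(Rational(-3, 4), 60), 73) = Mul(Rational(237, 4), 73) = Rational(17301, 4)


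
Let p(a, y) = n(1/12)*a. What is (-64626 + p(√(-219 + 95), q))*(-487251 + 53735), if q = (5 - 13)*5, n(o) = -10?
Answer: 28016405016 + 8670320*I*√31 ≈ 2.8016e+10 + 4.8274e+7*I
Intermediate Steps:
q = -40 (q = -8*5 = -40)
p(a, y) = -10*a
(-64626 + p(√(-219 + 95), q))*(-487251 + 53735) = (-64626 - 10*√(-219 + 95))*(-487251 + 53735) = (-64626 - 20*I*√31)*(-433516) = 28016405016 + 8670320*I*√31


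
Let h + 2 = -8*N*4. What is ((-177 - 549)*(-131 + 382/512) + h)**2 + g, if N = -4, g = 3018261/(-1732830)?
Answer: 42426378451665281341/4731781120 ≈ 8.9663e+9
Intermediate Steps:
g = -1006087/577610 (g = 3018261*(-1/1732830) = -1006087/577610 ≈ -1.7418)
h = 126 (h = -2 - 8*(-4)*4 = -2 + 32*4 = -2 + 128 = 126)
((-177 - 549)*(-131 + 382/512) + h)**2 + g = ((-177 - 549)*(-131 + 382/512) + 126)**2 - 1006087/577610 = (-726*(-131 + 382*(1/512)) + 126)**2 - 1006087/577610 = (-726*(-131 + 191/256) + 126)**2 - 1006087/577610 = (-726*(-33345/256) + 126)**2 - 1006087/577610 = (12104235/128 + 126)**2 - 1006087/577610 = (12120363/128)**2 - 1006087/577610 = 146903199251769/16384 - 1006087/577610 = 42426378451665281341/4731781120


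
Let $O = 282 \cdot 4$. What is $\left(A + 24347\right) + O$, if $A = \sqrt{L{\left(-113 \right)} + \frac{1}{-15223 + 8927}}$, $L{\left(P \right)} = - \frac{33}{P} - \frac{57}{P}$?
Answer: $25475 + \frac{\sqrt{100763625274}}{355724} \approx 25476.0$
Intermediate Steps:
$L{\left(P \right)} = - \frac{90}{P}$
$O = 1128$
$A = \frac{\sqrt{100763625274}}{355724}$ ($A = \sqrt{- \frac{90}{-113} + \frac{1}{-15223 + 8927}} = \sqrt{\left(-90\right) \left(- \frac{1}{113}\right) + \frac{1}{-6296}} = \sqrt{\frac{90}{113} - \frac{1}{6296}} = \sqrt{\frac{566527}{711448}} = \frac{\sqrt{100763625274}}{355724} \approx 0.89236$)
$\left(A + 24347\right) + O = \left(\frac{\sqrt{100763625274}}{355724} + 24347\right) + 1128 = \left(24347 + \frac{\sqrt{100763625274}}{355724}\right) + 1128 = 25475 + \frac{\sqrt{100763625274}}{355724}$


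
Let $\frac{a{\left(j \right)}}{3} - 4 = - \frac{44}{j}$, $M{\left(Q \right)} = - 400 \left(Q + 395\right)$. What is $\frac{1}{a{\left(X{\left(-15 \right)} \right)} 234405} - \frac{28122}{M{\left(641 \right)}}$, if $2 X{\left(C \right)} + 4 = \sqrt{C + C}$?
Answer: $\frac{698086865839}{10286854048800} - \frac{11 i \sqrt{30}}{992939580} \approx 0.067862 - 6.0678 \cdot 10^{-8} i$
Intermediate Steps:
$M{\left(Q \right)} = -158000 - 400 Q$ ($M{\left(Q \right)} = - 400 \left(395 + Q\right) = -158000 - 400 Q$)
$X{\left(C \right)} = -2 + \frac{\sqrt{2} \sqrt{C}}{2}$ ($X{\left(C \right)} = -2 + \frac{\sqrt{C + C}}{2} = -2 + \frac{\sqrt{2 C}}{2} = -2 + \frac{\sqrt{2} \sqrt{C}}{2}$)
$a{\left(j \right)} = 12 - \frac{132}{j}$ ($a{\left(j \right)} = 12 + 3 \left(- \frac{44}{j}\right) = 12 - \frac{132}{j}$)
$\frac{1}{a{\left(X{\left(-15 \right)} \right)} 234405} - \frac{28122}{M{\left(641 \right)}} = \frac{1}{\left(12 - \frac{132}{-2 + \frac{\sqrt{2} \sqrt{-15}}{2}}\right) 234405} - \frac{28122}{-158000 - 256400} = \frac{1}{12 - \frac{132}{-2 + \frac{\sqrt{2} i \sqrt{15}}{2}}} \cdot \frac{1}{234405} - \frac{28122}{-158000 - 256400} = \frac{1}{12 - \frac{132}{-2 + \frac{i \sqrt{30}}{2}}} \cdot \frac{1}{234405} - \frac{28122}{-414400} = \frac{1}{234405 \left(12 - \frac{132}{-2 + \frac{i \sqrt{30}}{2}}\right)} - - \frac{14061}{207200} = \frac{1}{234405 \left(12 - \frac{132}{-2 + \frac{i \sqrt{30}}{2}}\right)} + \frac{14061}{207200} = \frac{14061}{207200} + \frac{1}{234405 \left(12 - \frac{132}{-2 + \frac{i \sqrt{30}}{2}}\right)}$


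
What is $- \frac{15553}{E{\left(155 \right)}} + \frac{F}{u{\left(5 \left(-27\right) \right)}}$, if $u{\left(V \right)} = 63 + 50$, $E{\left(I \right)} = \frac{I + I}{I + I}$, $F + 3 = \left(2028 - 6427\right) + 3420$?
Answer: $- \frac{1758471}{113} \approx -15562.0$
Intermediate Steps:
$F = -982$ ($F = -3 + \left(\left(2028 - 6427\right) + 3420\right) = -3 + \left(-4399 + 3420\right) = -3 - 979 = -982$)
$E{\left(I \right)} = 1$ ($E{\left(I \right)} = \frac{2 I}{2 I} = 2 I \frac{1}{2 I} = 1$)
$u{\left(V \right)} = 113$
$- \frac{15553}{E{\left(155 \right)}} + \frac{F}{u{\left(5 \left(-27\right) \right)}} = - \frac{15553}{1} - \frac{982}{113} = \left(-15553\right) 1 - \frac{982}{113} = -15553 - \frac{982}{113} = - \frac{1758471}{113}$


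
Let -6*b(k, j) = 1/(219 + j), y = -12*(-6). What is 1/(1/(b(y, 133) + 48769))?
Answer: 103000127/2112 ≈ 48769.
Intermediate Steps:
y = 72
b(k, j) = -1/(6*(219 + j))
1/(1/(b(y, 133) + 48769)) = 1/(1/(-1/(1314 + 6*133) + 48769)) = 1/(1/(-1/(1314 + 798) + 48769)) = 1/(1/(-1/2112 + 48769)) = 1/(1/(103000127/2112)) = 1/(2112/103000127) = 103000127/2112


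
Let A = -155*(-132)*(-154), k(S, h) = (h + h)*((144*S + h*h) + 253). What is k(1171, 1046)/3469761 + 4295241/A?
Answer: 2770062414677213/3644220583080 ≈ 760.13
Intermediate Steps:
k(S, h) = 2*h*(253 + h² + 144*S) (k(S, h) = (2*h)*((144*S + h²) + 253) = (2*h)*((h² + 144*S) + 253) = (2*h)*(253 + h² + 144*S) = 2*h*(253 + h² + 144*S))
A = -3150840 (A = 20460*(-154) = -3150840)
k(1171, 1046)/3469761 + 4295241/A = (2*1046*(253 + 1046² + 144*1171))/3469761 + 4295241/(-3150840) = (2*1046*(253 + 1094116 + 168624))*(1/3469761) + 4295241*(-1/3150840) = (2*1046*1262993)*(1/3469761) - 1431747/1050280 = 2642181356*(1/3469761) - 1431747/1050280 = 2642181356/3469761 - 1431747/1050280 = 2770062414677213/3644220583080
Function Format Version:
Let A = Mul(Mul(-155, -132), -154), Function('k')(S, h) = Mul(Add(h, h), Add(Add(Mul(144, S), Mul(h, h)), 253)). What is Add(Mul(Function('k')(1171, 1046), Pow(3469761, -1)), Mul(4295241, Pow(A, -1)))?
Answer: Rational(2770062414677213, 3644220583080) ≈ 760.13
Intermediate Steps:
Function('k')(S, h) = Mul(2, h, Add(253, Pow(h, 2), Mul(144, S))) (Function('k')(S, h) = Mul(Mul(2, h), Add(Add(Mul(144, S), Pow(h, 2)), 253)) = Mul(Mul(2, h), Add(Add(Pow(h, 2), Mul(144, S)), 253)) = Mul(Mul(2, h), Add(253, Pow(h, 2), Mul(144, S))) = Mul(2, h, Add(253, Pow(h, 2), Mul(144, S))))
A = -3150840 (A = Mul(20460, -154) = -3150840)
Add(Mul(Function('k')(1171, 1046), Pow(3469761, -1)), Mul(4295241, Pow(A, -1))) = Add(Mul(Mul(2, 1046, Add(253, Pow(1046, 2), Mul(144, 1171))), Pow(3469761, -1)), Mul(4295241, Pow(-3150840, -1))) = Add(Mul(Mul(2, 1046, Add(253, 1094116, 168624)), Rational(1, 3469761)), Mul(4295241, Rational(-1, 3150840))) = Add(Mul(Mul(2, 1046, 1262993), Rational(1, 3469761)), Rational(-1431747, 1050280)) = Add(Mul(2642181356, Rational(1, 3469761)), Rational(-1431747, 1050280)) = Add(Rational(2642181356, 3469761), Rational(-1431747, 1050280)) = Rational(2770062414677213, 3644220583080)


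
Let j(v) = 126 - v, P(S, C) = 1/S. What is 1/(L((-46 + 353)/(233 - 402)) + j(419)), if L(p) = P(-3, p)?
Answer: -3/880 ≈ -0.0034091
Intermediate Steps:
L(p) = -⅓ (L(p) = 1/(-3) = -⅓)
1/(L((-46 + 353)/(233 - 402)) + j(419)) = 1/(-⅓ + (126 - 1*419)) = 1/(-⅓ + (126 - 419)) = 1/(-⅓ - 293) = 1/(-880/3) = -3/880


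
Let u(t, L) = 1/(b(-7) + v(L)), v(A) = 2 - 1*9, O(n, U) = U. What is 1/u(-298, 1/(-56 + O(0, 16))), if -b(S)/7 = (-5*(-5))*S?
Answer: 1218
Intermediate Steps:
b(S) = -175*S (b(S) = -7*(-5*(-5))*S = -175*S)
v(A) = -7 (v(A) = 2 - 9 = -7)
u(t, L) = 1/1218 (u(t, L) = 1/(-175*(-7) - 7) = 1/(1225 - 7) = 1/1218)
1/u(-298, 1/(-56 + O(0, 16))) = 1/(1/1218) = 1218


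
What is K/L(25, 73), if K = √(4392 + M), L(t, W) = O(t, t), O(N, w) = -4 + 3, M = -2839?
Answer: -√1553 ≈ -39.408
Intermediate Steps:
O(N, w) = -1
L(t, W) = -1
K = √1553 (K = √(4392 - 2839) = √1553 ≈ 39.408)
K/L(25, 73) = √1553/(-1) = √1553*(-1) = -√1553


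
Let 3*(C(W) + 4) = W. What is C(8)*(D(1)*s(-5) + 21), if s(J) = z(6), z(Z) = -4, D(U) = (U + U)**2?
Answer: -20/3 ≈ -6.6667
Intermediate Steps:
C(W) = -4 + W/3
D(U) = 4*U**2 (D(U) = (2*U)**2 = 4*U**2)
s(J) = -4
C(8)*(D(1)*s(-5) + 21) = (-4 + (1/3)*8)*((4*1**2)*(-4) + 21) = (-4 + 8/3)*((4*1)*(-4) + 21) = -4*(4*(-4) + 21)/3 = -4*(-16 + 21)/3 = -4/3*5 = -20/3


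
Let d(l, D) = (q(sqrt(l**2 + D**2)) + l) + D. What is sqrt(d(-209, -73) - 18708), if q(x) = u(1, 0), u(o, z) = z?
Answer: 3*I*sqrt(2110) ≈ 137.8*I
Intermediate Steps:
q(x) = 0
d(l, D) = D + l (d(l, D) = (0 + l) + D = l + D = D + l)
sqrt(d(-209, -73) - 18708) = sqrt((-73 - 209) - 18708) = sqrt(-282 - 18708) = sqrt(-18990) = 3*I*sqrt(2110)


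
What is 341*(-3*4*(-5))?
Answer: 20460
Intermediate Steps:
341*(-3*4*(-5)) = 341*(-12*(-5)) = 341*60 = 20460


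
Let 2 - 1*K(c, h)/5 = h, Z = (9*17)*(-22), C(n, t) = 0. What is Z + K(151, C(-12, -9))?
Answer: -3356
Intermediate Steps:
Z = -3366 (Z = 153*(-22) = -3366)
K(c, h) = 10 - 5*h
Z + K(151, C(-12, -9)) = -3366 + (10 - 5*0) = -3366 + (10 + 0) = -3366 + 10 = -3356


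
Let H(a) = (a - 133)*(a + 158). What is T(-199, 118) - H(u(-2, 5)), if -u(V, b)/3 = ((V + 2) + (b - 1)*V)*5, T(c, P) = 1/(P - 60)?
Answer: 209613/58 ≈ 3614.0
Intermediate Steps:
T(c, P) = 1/(-60 + P)
u(V, b) = -30 - 15*V - 15*V*(-1 + b) (u(V, b) = -3*((V + 2) + (b - 1)*V)*5 = -3*((2 + V) + (-1 + b)*V)*5 = -3*((2 + V) + V*(-1 + b))*5 = -3*(2 + V + V*(-1 + b))*5 = -3*(10 + 5*V + 5*V*(-1 + b)) = -30 - 15*V - 15*V*(-1 + b))
H(a) = (-133 + a)*(158 + a)
T(-199, 118) - H(u(-2, 5)) = 1/(-60 + 118) - (-21014 + (-30 - 15*(-2)*5)² + 25*(-30 - 15*(-2)*5)) = 1/58 - (-21014 + (-30 + 150)² + 25*(-30 + 150)) = 1/58 - (-21014 + 120² + 25*120) = 1/58 - (-21014 + 14400 + 3000) = 1/58 - 1*(-3614) = 1/58 + 3614 = 209613/58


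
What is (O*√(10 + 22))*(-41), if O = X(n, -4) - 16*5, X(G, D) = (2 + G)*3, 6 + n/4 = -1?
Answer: 25912*√2 ≈ 36645.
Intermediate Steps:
n = -28 (n = -24 + 4*(-1) = -24 - 4 = -28)
X(G, D) = 6 + 3*G
O = -158 (O = (6 + 3*(-28)) - 16*5 = (6 - 84) - 1*80 = -78 - 80 = -158)
(O*√(10 + 22))*(-41) = -158*√(10 + 22)*(-41) = -632*√2*(-41) = 25912*√2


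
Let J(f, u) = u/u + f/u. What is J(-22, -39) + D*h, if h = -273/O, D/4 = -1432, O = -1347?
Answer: -20301283/17511 ≈ -1159.3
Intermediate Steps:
J(f, u) = 1 + f/u
D = -5728 (D = 4*(-1432) = -5728)
h = 91/449 (h = -273/(-1347) = -273*(-1/1347) = 91/449 ≈ 0.20267)
J(-22, -39) + D*h = (-22 - 39)/(-39) - 5728*91/449 = -1/39*(-61) - 521248/449 = 61/39 - 521248/449 = -20301283/17511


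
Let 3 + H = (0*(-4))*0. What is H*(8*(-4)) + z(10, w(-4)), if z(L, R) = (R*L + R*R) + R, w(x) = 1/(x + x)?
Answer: 6057/64 ≈ 94.641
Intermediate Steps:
w(x) = 1/(2*x)
H = -3 (H = -3 + (0*(-4))*0 = -3 + 0*0 = -3 + 0 = -3)
z(L, R) = R + R**2 + L*R (z(L, R) = (L*R + R**2) + R = (R**2 + L*R) + R = R + R**2 + L*R)
H*(8*(-4)) + z(10, w(-4)) = -24*(-4) + ((1/2)/(-4))*(1 + 10 + (1/2)/(-4)) = -3*(-32) + ((1/2)*(-1/4))*(1 + 10 + (1/2)*(-1/4)) = 96 - (1 + 10 - 1/8)/8 = 96 - 1/8*87/8 = 96 - 87/64 = 6057/64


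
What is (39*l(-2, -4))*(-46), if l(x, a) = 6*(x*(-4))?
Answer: -86112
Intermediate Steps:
l(x, a) = -24*x (l(x, a) = 6*(-4*x) = -24*x)
(39*l(-2, -4))*(-46) = (39*(-24*(-2)))*(-46) = (39*48)*(-46) = 1872*(-46) = -86112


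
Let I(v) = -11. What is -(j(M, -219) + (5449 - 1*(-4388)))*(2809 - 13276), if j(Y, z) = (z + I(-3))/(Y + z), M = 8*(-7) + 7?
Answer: 13798363491/134 ≈ 1.0297e+8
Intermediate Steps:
M = -49 (M = -56 + 7 = -49)
j(Y, z) = (-11 + z)/(Y + z) (j(Y, z) = (z - 11)/(Y + z) = (-11 + z)/(Y + z))
-(j(M, -219) + (5449 - 1*(-4388)))*(2809 - 13276) = -((-11 - 219)/(-49 - 219) + (5449 - 1*(-4388)))*(2809 - 13276) = -(-230/(-268) + (5449 + 4388))*(-10467) = -(-1/268*(-230) + 9837)*(-10467) = -(115/134 + 9837)*(-10467) = -1318273*(-10467)/134 = -1*(-13798363491/134) = 13798363491/134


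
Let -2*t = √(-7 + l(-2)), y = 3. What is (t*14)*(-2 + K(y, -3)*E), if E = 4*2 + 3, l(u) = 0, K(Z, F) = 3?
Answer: -217*I*√7 ≈ -574.13*I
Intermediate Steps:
t = -I*√7/2 (t = -√(-7 + 0)/2 = -I*√7/2 ≈ -1.3229*I)
E = 11 (E = 8 + 3 = 11)
(t*14)*(-2 + K(y, -3)*E) = (-I*√7/2*14)*(-2 + 3*11) = (-7*I*√7)*(-2 + 33) = -7*I*√7*31 = -217*I*√7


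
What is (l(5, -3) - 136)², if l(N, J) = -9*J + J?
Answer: 12544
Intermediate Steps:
l(N, J) = -8*J
(l(5, -3) - 136)² = (-8*(-3) - 136)² = (24 - 136)² = (-112)² = 12544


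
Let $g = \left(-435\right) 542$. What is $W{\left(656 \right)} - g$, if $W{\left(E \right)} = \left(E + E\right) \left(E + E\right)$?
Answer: $1957114$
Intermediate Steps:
$W{\left(E \right)} = 4 E^{2}$ ($W{\left(E \right)} = 2 E 2 E = 4 E^{2}$)
$g = -235770$
$W{\left(656 \right)} - g = 4 \cdot 656^{2} - -235770 = 4 \cdot 430336 + 235770 = 1721344 + 235770 = 1957114$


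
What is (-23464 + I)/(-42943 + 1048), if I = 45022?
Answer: -7186/13965 ≈ -0.51457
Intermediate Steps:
(-23464 + I)/(-42943 + 1048) = (-23464 + 45022)/(-42943 + 1048) = 21558/(-41895) = 21558*(-1/41895) = -7186/13965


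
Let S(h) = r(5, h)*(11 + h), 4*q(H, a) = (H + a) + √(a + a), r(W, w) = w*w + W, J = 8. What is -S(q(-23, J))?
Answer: -6633/64 ≈ -103.64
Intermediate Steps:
r(W, w) = W + w² (r(W, w) = w² + W = W + w²)
q(H, a) = H/4 + a/4 + √2*√a/4 (q(H, a) = ((H + a) + √(a + a))/4 = ((H + a) + √(2*a))/4 = ((H + a) + √2*√a)/4 = (H + a + √2*√a)/4 = H/4 + a/4 + √2*√a/4)
S(h) = (5 + h²)*(11 + h)
-S(q(-23, J)) = -(5 + ((¼)*(-23) + (¼)*8 + √2*√8/4)²)*(11 + ((¼)*(-23) + (¼)*8 + √2*√8/4)) = -(5 + (-23/4 + 2 + √2*(2*√2)/4)²)*(11 + (-23/4 + 2 + √2*(2*√2)/4)) = -(5 + (-23/4 + 2 + 1)²)*(11 + (-23/4 + 2 + 1)) = -(5 + (-11/4)²)*(11 - 11/4) = -(5 + 121/16)*33/4 = -201*33/(16*4) = -1*6633/64 = -6633/64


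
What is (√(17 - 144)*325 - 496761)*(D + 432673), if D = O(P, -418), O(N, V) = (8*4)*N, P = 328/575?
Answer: -123592880491431/575 + 3234367123*I*√127/23 ≈ -2.1494e+11 + 1.5848e+9*I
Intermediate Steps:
P = 328/575 (P = 328*(1/575) = 328/575 ≈ 0.57043)
O(N, V) = 32*N
D = 10496/575 (D = 32*(328/575) = 10496/575 ≈ 18.254)
(√(17 - 144)*325 - 496761)*(D + 432673) = (√(17 - 144)*325 - 496761)*(10496/575 + 432673) = (√(-127)*325 - 496761)*(248797471/575) = ((I*√127)*325 - 496761)*(248797471/575) = (325*I*√127 - 496761)*(248797471/575) = (-496761 + 325*I*√127)*(248797471/575) = -123592880491431/575 + 3234367123*I*√127/23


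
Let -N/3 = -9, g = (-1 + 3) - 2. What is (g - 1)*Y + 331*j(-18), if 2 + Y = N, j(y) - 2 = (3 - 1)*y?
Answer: -11279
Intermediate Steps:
g = 0 (g = 2 - 2 = 0)
j(y) = 2 + 2*y (j(y) = 2 + (3 - 1)*y = 2 + 2*y)
N = 27 (N = -3*(-9) = 27)
Y = 25 (Y = -2 + 27 = 25)
(g - 1)*Y + 331*j(-18) = (0 - 1)*25 + 331*(2 + 2*(-18)) = -1*25 + 331*(2 - 36) = -25 + 331*(-34) = -25 - 11254 = -11279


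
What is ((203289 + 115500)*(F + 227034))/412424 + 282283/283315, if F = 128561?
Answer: 32116640920002317/116845905560 ≈ 2.7486e+5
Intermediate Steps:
((203289 + 115500)*(F + 227034))/412424 + 282283/283315 = ((203289 + 115500)*(128561 + 227034))/412424 + 282283/283315 = (318789*355595)*(1/412424) + 282283*(1/283315) = 113359774455*(1/412424) + 282283/283315 = 113359774455/412424 + 282283/283315 = 32116640920002317/116845905560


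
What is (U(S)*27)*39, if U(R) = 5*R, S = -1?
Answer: -5265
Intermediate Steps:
(U(S)*27)*39 = ((5*(-1))*27)*39 = -5*27*39 = -135*39 = -5265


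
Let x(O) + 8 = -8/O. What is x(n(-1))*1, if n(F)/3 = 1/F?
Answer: -16/3 ≈ -5.3333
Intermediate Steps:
n(F) = 3/F
x(O) = -8 - 8/O
x(n(-1))*1 = (-8 - 8/(3/(-1)))*1 = (-8 - 8/(3*(-1)))*1 = (-8 - 8/(-3))*1 = (-8 - 8*(-1/3))*1 = (-8 + 8/3)*1 = -16/3*1 = -16/3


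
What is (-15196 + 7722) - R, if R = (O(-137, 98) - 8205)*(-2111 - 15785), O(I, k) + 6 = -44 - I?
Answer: -145287202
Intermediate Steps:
O(I, k) = -50 - I (O(I, k) = -6 + (-44 - I) = -50 - I)
R = 145279728 (R = ((-50 - 1*(-137)) - 8205)*(-2111 - 15785) = ((-50 + 137) - 8205)*(-17896) = (87 - 8205)*(-17896) = -8118*(-17896) = 145279728)
(-15196 + 7722) - R = (-15196 + 7722) - 1*145279728 = -7474 - 145279728 = -145287202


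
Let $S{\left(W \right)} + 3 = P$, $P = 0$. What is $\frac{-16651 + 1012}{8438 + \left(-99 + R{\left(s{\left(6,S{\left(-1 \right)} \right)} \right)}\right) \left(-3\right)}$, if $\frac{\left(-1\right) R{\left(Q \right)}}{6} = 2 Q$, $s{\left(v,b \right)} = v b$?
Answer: $- \frac{15639}{8087} \approx -1.9338$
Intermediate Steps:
$S{\left(W \right)} = -3$ ($S{\left(W \right)} = -3 + 0 = -3$)
$s{\left(v,b \right)} = b v$
$R{\left(Q \right)} = - 12 Q$ ($R{\left(Q \right)} = - 6 \cdot 2 Q = - 12 Q$)
$\frac{-16651 + 1012}{8438 + \left(-99 + R{\left(s{\left(6,S{\left(-1 \right)} \right)} \right)}\right) \left(-3\right)} = \frac{-16651 + 1012}{8438 + \left(-99 - 12 \left(\left(-3\right) 6\right)\right) \left(-3\right)} = - \frac{15639}{8438 + \left(-99 - -216\right) \left(-3\right)} = - \frac{15639}{8438 + \left(-99 + 216\right) \left(-3\right)} = - \frac{15639}{8438 + 117 \left(-3\right)} = - \frac{15639}{8438 - 351} = - \frac{15639}{8087}$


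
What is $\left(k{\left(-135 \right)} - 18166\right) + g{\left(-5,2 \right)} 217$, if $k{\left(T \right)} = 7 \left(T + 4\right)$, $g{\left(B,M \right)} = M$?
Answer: $-18649$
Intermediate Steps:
$k{\left(T \right)} = 28 + 7 T$ ($k{\left(T \right)} = 7 \left(4 + T\right) = 28 + 7 T$)
$\left(k{\left(-135 \right)} - 18166\right) + g{\left(-5,2 \right)} 217 = \left(\left(28 + 7 \left(-135\right)\right) - 18166\right) + 2 \cdot 217 = \left(\left(28 - 945\right) - 18166\right) + 434 = \left(-917 - 18166\right) + 434 = -19083 + 434 = -18649$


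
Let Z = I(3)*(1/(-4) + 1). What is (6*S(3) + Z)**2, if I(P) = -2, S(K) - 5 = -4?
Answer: 81/4 ≈ 20.250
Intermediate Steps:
S(K) = 1 (S(K) = 5 - 4 = 1)
Z = -3/2 (Z = -2*(1/(-4) + 1) = -2*(-1/4 + 1) = -2*3/4 = -3/2 ≈ -1.5000)
(6*S(3) + Z)**2 = (6*1 - 3/2)**2 = (6 - 3/2)**2 = (9/2)**2 = 81/4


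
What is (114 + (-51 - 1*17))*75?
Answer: 3450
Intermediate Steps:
(114 + (-51 - 1*17))*75 = (114 + (-51 - 17))*75 = (114 - 68)*75 = 46*75 = 3450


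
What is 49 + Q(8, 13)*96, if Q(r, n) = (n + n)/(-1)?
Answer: -2447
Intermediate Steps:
Q(r, n) = -2*n
49 + Q(8, 13)*96 = 49 - 2*13*96 = 49 - 26*96 = 49 - 2496 = -2447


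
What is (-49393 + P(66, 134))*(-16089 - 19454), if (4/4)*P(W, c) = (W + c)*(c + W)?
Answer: 333855399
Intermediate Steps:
P(W, c) = (W + c)² (P(W, c) = (W + c)*(c + W) = (W + c)*(W + c) = (W + c)²)
(-49393 + P(66, 134))*(-16089 - 19454) = (-49393 + (66 + 134)²)*(-16089 - 19454) = (-49393 + 200²)*(-35543) = (-49393 + 40000)*(-35543) = -9393*(-35543) = 333855399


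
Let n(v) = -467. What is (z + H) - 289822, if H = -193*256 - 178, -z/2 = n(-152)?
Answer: -338474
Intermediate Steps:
z = 934 (z = -2*(-467) = 934)
H = -49586 (H = -49408 - 178 = -49586)
(z + H) - 289822 = (934 - 49586) - 289822 = -48652 - 289822 = -338474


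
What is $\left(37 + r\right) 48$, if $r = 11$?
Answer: $2304$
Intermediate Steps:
$\left(37 + r\right) 48 = \left(37 + 11\right) 48 = 48 \cdot 48 = 2304$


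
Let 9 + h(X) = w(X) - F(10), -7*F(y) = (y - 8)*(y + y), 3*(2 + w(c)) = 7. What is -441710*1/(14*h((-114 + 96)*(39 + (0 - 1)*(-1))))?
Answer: 662565/62 ≈ 10687.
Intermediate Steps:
w(c) = ⅓ (w(c) = -2 + (⅓)*7 = -2 + 7/3 = ⅓)
F(y) = -2*y*(-8 + y)/7 (F(y) = -(y - 8)*(y + y)/7 = -(-8 + y)*2*y/7 = -2*y*(-8 + y)/7)
h(X) = -62/21 (h(X) = -9 + (⅓ - 2*10*(8 - 1*10)/7) = -9 + (⅓ - 2*10*(8 - 10)/7) = -9 + (⅓ - 2*10*(-2)/7) = -9 + (⅓ - 1*(-40/7)) = -9 + (⅓ + 40/7) = -9 + 127/21 = -62/21)
-441710*1/(14*h((-114 + 96)*(39 + (0 - 1)*(-1)))) = -441710/(14*(-62/21)) = -441710/(-124/3) = -441710*(-3/124) = 662565/62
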